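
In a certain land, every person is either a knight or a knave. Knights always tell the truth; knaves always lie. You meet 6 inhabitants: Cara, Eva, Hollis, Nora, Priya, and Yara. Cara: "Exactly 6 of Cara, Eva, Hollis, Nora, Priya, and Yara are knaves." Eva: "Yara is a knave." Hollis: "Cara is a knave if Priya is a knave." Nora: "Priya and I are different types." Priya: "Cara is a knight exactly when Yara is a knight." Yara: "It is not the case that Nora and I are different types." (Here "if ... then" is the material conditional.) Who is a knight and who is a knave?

Cara is a knave, and the claim "exactly 6 of Cara, Eva, Hollis, Nora, Priya, and Yara are knaves" is indeed false.
As a knave, Eva's statement "Yara is a knave" should be false; it is.
As a knight, Hollis's statement "Cara is a knave if Priya is a knave" should be True; it is.
Nora (knight): "Priya and I are different types" — True. ✓
Since Priya is a knave, "Cara is a knight exactly when Yara is a knight" needs to be false, which holds.
As a knight, Yara's statement "it is not the case that Nora and I are different types" should be True; it is.

Knights: Hollis, Nora, and Yara. Knaves: Cara, Eva, and Priya.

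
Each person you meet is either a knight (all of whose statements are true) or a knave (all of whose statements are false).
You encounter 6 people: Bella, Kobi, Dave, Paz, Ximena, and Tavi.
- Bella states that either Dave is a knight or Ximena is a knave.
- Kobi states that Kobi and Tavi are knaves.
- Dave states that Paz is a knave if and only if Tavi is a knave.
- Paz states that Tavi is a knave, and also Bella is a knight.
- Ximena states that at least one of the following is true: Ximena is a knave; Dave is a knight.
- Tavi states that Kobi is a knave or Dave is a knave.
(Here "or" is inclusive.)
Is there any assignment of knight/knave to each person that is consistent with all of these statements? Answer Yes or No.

No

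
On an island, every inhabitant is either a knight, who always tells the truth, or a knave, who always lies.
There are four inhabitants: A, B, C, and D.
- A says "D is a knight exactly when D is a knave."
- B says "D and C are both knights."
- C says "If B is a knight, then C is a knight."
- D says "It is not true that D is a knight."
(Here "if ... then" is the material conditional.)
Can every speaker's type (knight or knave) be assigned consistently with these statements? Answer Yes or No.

No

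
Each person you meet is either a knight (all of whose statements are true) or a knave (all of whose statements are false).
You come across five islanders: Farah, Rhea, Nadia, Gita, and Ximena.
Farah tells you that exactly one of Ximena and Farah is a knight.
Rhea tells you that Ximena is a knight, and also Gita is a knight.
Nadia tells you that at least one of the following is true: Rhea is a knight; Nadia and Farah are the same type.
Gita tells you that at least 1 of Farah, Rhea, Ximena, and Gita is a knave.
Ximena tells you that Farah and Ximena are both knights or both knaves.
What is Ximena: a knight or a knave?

Ximena is a knave.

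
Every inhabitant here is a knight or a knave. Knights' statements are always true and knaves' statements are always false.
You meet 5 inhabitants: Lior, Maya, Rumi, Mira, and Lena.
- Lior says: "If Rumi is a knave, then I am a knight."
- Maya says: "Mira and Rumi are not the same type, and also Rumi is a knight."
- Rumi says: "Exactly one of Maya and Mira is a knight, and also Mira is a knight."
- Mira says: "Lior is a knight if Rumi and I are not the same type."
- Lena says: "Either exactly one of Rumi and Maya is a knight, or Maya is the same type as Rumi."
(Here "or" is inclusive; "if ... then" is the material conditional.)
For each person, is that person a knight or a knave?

Suppose Lior is a knave. Then Lior's statement "if Rumi is a knave, then I am a knight" would have to be false. Checking the 16 ways to assign the others, none is consistent with every speaker.
(For instance, with Maya=knave, Rumi=knight, Mira=knight, Lena=knight, Lior's claim "if Rumi is a knave, then I am a knight" comes out true where it would need to be false.)
So Lior must be a knight, making "if Rumi is a knave, then I am a knight" true. Taking Lior=knight, Maya=knave, Rumi=knight, Mira=knight, Lena=knight, each remaining statement checks out:
  Maya (knave): "Mira and Rumi are not the same type, and also Rumi is a knight" — false. ✓
  Rumi (knight): "exactly one of Maya and Mira is a knight, and also Mira is a knight" — true. ✓
  Mira (knight): "Lior is a knight if Rumi and I are not the same type" — true. ✓
  Lena (knight): "either exactly one of Rumi and Maya is a knight, or Maya is the same type as Rumi" — true. ✓
This is the unique consistent assignment.

Lior is a knight, Maya is a knave, Rumi is a knight, Mira is a knight, and Lena is a knight.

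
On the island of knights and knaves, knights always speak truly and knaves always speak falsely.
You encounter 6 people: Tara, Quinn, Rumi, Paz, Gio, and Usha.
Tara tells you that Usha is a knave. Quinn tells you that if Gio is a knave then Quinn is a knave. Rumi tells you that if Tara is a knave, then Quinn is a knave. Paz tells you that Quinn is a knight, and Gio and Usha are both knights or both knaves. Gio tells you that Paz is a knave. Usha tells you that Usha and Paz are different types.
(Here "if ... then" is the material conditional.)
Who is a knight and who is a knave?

Knights: Tara, Quinn, Rumi, and Gio. Knaves: Paz and Usha.

As a knight, Tara's statement "Usha is a knave" should be true; it is.
Quinn is a knight, so "if Gio is a knave then Quinn is a knave" must be true — and it is.
Rumi is a knight, so "if Tara is a knave, then Quinn is a knave" must be true — and it is.
Paz is a knave, so "Quinn is a knight, and Gio and Usha are both knights or both knaves" must be False — and it is.
Gio (knight): "Paz is a knave" — true. ✓
Usha is a knave, so "Usha and Paz are different types" must be False — and it is.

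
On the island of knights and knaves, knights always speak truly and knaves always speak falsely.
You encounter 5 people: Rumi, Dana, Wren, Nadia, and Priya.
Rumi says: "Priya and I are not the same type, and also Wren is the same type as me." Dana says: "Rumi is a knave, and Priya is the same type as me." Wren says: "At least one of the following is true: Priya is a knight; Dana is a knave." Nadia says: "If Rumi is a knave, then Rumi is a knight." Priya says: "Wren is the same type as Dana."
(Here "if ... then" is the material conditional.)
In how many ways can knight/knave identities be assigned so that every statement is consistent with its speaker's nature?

2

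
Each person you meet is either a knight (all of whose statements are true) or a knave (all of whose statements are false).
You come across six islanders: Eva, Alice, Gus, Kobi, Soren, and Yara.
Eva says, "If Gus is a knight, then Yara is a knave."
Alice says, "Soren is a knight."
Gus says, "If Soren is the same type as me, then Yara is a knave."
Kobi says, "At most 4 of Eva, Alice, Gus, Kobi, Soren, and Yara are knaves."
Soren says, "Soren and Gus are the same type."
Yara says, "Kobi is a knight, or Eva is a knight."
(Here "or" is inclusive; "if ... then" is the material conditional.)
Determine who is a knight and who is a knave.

Knights: Gus, Kobi, and Yara. Knaves: Eva, Alice, and Soren.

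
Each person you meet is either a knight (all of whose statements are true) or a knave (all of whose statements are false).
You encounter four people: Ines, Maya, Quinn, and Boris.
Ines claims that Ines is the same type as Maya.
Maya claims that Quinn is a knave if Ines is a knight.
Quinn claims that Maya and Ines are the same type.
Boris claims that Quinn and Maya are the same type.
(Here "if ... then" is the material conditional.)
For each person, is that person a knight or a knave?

Ines (knave): "Ines is the same type as Maya" — false. ✓
Maya (knight): "Quinn is a knave if Ines is a knight" — True. ✓
Quinn is a knave, so "Maya and Ines are the same type" must be false — and it is.
As a knave, Boris's statement "Quinn and Maya are the same type" should be false; it is.

Ines is a knave, Maya is a knight, Quinn is a knave, and Boris is a knave.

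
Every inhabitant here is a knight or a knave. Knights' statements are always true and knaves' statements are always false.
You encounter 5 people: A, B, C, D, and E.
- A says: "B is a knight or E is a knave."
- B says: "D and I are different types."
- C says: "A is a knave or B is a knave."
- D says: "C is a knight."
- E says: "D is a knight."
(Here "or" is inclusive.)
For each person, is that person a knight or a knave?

A is a knight, B is a knight, C is a knave, D is a knave, and E is a knave.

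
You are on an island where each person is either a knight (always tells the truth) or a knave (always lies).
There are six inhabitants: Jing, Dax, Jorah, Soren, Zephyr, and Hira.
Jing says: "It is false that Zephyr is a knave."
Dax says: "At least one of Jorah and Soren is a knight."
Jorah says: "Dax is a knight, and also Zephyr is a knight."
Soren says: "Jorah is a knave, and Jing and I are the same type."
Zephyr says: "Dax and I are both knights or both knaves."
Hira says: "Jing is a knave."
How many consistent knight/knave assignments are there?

1

Consistent assignments:
  Jing=knight, Dax=knight, Jorah=knight, Soren=knave, Zephyr=knight, Hira=knave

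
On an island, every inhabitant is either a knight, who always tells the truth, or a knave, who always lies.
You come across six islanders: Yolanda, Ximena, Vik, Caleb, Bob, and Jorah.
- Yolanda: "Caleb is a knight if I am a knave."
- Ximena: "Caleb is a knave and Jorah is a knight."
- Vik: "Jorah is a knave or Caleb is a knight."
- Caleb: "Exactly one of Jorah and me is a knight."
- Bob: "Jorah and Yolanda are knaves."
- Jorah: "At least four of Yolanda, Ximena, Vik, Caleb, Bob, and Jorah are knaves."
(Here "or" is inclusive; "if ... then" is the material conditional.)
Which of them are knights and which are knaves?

Knights: Yolanda, Vik, and Caleb. Knaves: Ximena, Bob, and Jorah.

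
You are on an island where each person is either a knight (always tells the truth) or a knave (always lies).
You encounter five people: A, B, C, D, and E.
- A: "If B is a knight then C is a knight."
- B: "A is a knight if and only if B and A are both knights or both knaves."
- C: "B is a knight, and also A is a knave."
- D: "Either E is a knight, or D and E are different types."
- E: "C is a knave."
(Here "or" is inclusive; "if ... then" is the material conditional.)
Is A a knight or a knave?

Consistent assignments: {A=knight, B=knave, C=knave, D=knight, E=knight}
In every consistent assignment, A is a knight.

A is a knight.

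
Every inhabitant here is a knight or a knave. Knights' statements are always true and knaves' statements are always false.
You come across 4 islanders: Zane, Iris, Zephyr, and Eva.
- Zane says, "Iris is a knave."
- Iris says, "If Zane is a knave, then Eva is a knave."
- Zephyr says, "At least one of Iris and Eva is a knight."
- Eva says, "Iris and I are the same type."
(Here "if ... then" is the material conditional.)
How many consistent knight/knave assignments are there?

1

Consistent assignments:
  Zane=knave, Iris=knight, Zephyr=knight, Eva=knave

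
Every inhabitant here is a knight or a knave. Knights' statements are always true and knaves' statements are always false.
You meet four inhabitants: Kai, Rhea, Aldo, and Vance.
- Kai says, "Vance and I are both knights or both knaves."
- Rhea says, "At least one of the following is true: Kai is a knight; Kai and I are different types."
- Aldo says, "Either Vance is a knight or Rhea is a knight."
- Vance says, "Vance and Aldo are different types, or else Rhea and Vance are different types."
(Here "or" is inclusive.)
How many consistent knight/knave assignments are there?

1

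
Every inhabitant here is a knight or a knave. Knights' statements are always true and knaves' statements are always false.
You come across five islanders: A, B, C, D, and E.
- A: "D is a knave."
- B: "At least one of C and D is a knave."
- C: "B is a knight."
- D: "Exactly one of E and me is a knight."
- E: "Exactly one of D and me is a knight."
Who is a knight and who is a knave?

A is a knight, B is a knight, C is a knight, D is a knave, and E is a knave.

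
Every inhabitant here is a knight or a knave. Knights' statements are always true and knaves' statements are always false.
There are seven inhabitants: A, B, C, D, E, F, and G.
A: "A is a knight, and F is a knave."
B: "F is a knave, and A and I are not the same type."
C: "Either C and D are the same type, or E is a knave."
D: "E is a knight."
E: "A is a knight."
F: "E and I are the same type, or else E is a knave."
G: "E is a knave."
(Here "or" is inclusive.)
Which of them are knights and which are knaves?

Knights: C, F, and G. Knaves: A, B, D, and E.

As a knave, A's statement "A is a knight, and F is a knave" should be false; it is.
Since B is a knave, "F is a knave, and A and I are not the same type" needs to be false, which holds.
Since C is a knight, "either C and D are the same type, or E is a knave" needs to be True, which holds.
D is a knave; "E is a knight" is false, as required.
As a knave, E's statement "A is a knight" should be false; it is.
F is a knight; "E and I are the same type, or else E is a knave" is True, as required.
G (knight): "E is a knave" — True. ✓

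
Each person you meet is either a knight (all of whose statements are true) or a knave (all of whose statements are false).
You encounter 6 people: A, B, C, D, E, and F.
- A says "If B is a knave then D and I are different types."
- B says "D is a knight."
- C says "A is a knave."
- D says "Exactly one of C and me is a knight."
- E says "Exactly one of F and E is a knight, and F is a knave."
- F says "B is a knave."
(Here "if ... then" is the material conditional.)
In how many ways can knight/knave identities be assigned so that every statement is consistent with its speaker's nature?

Consistent assignments:
  A=knight, B=knight, C=knave, D=knight, E=knight, F=knave
  A=knight, B=knight, C=knave, D=knight, E=knave, F=knave
  A=knight, B=knave, C=knave, D=knave, E=knave, F=knight

3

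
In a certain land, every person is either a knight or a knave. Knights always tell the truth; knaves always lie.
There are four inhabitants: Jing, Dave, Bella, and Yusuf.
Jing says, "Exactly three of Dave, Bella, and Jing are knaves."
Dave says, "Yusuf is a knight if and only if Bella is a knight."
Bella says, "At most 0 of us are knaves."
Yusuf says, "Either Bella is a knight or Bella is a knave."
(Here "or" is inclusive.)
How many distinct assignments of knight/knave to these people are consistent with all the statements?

0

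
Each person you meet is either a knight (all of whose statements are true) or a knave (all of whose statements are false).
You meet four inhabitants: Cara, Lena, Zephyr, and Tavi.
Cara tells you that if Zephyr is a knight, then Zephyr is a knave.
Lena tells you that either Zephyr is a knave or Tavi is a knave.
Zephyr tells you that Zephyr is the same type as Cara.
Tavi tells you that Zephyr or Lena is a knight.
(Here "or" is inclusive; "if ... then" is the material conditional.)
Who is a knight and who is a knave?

Knights: Cara, Lena, and Tavi. Knaves: Zephyr.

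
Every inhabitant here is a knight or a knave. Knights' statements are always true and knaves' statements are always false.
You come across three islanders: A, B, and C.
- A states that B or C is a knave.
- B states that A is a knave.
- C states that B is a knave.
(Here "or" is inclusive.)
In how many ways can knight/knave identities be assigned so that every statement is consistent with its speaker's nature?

1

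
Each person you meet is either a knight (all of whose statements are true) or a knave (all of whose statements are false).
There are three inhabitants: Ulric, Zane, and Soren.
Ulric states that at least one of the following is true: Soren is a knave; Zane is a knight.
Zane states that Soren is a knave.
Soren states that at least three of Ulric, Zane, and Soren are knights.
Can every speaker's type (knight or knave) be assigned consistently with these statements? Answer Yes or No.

Yes

One consistent assignment: Ulric=knight, Zane=knight, Soren=knave.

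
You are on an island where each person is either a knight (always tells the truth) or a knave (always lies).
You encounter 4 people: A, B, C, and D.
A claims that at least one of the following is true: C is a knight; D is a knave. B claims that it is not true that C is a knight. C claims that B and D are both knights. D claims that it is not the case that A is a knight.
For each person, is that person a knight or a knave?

Knights: A and B. Knaves: C and D.

A is a knight, so "at least one of the following is true: C is a knight; D is a knave" must be True — and it is.
B is a knight; "it is not true that C is a knight" is True, as required.
As a knave, C's statement "B and D are both knights" should be false; it is.
D is a knave, so "it is not the case that A is a knight" must be false — and it is.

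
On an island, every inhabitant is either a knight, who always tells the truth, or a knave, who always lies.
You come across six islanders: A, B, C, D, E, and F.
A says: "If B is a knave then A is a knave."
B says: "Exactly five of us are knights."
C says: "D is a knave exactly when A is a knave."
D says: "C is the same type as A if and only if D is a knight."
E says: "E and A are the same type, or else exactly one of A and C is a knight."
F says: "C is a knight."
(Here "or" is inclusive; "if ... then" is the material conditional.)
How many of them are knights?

5

The unique consistent assignment is A=knight, B=knight, C=knight, D=knight, E=knave, F=knight.
That has 5 knights.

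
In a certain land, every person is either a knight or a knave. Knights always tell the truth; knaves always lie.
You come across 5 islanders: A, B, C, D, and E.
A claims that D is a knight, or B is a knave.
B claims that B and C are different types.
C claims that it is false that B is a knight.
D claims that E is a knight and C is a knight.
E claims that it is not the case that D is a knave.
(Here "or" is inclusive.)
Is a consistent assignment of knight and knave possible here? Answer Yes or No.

Yes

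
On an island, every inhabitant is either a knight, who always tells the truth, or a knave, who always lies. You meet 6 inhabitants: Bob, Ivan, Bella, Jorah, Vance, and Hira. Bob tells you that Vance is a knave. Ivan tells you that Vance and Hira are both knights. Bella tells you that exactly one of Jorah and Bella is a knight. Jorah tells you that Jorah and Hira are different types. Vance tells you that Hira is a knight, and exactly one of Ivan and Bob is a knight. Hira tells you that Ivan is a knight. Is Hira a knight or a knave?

Hira is a knave.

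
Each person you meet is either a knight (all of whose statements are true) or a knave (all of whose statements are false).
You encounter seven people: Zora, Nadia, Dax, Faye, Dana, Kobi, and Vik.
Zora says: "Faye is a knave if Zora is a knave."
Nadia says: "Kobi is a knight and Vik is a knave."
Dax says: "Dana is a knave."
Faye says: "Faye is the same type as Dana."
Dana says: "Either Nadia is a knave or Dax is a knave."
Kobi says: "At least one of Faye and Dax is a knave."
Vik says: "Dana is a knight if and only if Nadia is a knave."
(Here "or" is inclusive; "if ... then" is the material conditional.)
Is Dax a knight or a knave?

Dax is a knave.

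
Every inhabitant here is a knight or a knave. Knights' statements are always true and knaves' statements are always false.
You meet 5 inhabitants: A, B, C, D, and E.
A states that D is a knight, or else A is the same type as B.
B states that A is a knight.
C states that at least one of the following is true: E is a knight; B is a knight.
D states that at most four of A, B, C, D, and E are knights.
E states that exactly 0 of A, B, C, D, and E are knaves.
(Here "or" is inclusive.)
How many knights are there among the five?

4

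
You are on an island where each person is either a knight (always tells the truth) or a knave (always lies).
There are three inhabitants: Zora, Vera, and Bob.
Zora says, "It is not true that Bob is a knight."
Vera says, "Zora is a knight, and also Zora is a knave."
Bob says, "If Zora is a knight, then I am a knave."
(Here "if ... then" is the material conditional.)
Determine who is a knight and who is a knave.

Since Zora is a knave, "it is not true that Bob is a knight" needs to be False, which holds.
Vera is a knave, and the claim "Zora is a knight, and also Zora is a knave" is indeed False.
Bob is a knight, so "if Zora is a knight, then I am a knave" must be true — and it is.

Zora is a knave, Vera is a knave, and Bob is a knight.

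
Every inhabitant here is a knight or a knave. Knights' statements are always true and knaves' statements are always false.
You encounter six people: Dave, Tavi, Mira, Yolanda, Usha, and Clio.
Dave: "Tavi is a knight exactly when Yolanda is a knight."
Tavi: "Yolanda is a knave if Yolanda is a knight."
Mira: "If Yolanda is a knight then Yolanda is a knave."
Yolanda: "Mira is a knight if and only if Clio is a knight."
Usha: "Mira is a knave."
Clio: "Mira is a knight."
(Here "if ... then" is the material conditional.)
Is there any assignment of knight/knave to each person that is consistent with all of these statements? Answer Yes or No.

One consistent assignment: Dave=knave, Tavi=knave, Mira=knave, Yolanda=knight, Usha=knight, Clio=knave.

Yes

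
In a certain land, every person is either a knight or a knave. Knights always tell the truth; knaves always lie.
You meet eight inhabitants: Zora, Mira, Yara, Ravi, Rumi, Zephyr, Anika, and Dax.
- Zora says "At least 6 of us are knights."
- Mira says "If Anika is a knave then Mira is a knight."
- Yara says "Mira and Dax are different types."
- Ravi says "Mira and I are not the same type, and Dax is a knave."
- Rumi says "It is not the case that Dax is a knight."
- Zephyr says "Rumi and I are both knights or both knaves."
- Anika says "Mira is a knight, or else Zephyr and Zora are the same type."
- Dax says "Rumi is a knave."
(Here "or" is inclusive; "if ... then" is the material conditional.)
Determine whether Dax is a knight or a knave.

Dax is a knave.

Consistent assignments: {Zora=knave, Mira=knave, Yara=knave, Ravi=knight, Rumi=knight, Zephyr=knight, Anika=knave, Dax=knave}; {Zora=knave, Mira=knave, Yara=knave, Ravi=knave, Rumi=knight, Zephyr=knight, Anika=knave, Dax=knave}
In every consistent assignment, Dax is a knave.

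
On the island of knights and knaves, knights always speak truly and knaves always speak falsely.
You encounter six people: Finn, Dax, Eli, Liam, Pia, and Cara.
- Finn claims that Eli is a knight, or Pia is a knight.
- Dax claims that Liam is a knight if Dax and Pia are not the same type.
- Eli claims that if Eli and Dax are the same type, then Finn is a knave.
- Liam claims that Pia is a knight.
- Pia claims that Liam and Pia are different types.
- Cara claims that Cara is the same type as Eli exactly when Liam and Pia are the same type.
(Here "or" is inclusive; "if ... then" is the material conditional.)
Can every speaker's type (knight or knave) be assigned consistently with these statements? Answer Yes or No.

No

Checking all 64 assignments, each has at least one speaker whose statement's truth value contradicts their type.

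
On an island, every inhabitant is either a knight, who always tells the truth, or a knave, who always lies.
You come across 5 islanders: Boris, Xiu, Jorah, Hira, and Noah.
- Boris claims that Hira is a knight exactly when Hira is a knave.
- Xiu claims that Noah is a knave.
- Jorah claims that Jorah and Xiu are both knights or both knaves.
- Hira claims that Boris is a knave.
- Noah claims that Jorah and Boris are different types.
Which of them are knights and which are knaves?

Suppose Boris is a knight. Then Boris's statement "Hira is a knight exactly when Hira is a knave" would have to be true. Checking the 16 ways to assign the others, none is consistent with every speaker.
(For instance, with Xiu=knight, Jorah=knave, Hira=knight, Noah=knave, Boris's claim "Hira is a knight exactly when Hira is a knave" comes out false where it would need to be true.)
So Boris must be a knave, making "Hira is a knight exactly when Hira is a knave" false. Taking Boris=knave, Xiu=knight, Jorah=knave, Hira=knight, Noah=knave, each remaining statement checks out:
  Xiu (knight): "Noah is a knave" — true. ✓
  Jorah (knave): "Jorah and Xiu are both knights or both knaves" — false. ✓
  Hira (knight): "Boris is a knave" — true. ✓
  Noah (knave): "Jorah and Boris are different types" — false. ✓
This is the unique consistent assignment.

Knights: Xiu and Hira. Knaves: Boris, Jorah, and Noah.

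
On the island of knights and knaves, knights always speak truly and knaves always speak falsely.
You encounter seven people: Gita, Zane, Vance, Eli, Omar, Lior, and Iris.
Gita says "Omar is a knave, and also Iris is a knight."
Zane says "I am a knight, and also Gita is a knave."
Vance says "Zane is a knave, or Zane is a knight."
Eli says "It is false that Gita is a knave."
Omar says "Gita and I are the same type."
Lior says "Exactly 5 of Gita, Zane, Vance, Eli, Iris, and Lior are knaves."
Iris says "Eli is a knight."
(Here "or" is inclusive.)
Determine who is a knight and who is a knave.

Gita is a knight, so "Omar is a knave, and also Iris is a knight" must be true — and it is.
Since Zane is a knave, "I am a knight, and also Gita is a knave" needs to be false, which holds.
As a knight, Vance's statement "Zane is a knave, or Zane is a knight" should be true; it is.
Eli is a knight, so "it is false that Gita is a knave" must be true — and it is.
Omar (knave): "Gita and I are the same type" — false. ✓
Lior (knave): "exactly 5 of Gita, Zane, Vance, Eli, Iris, and Lior are knaves" — false. ✓
Iris is a knight, and the claim "Eli is a knight" is indeed true.

Gita is a knight, Zane is a knave, Vance is a knight, Eli is a knight, Omar is a knave, Lior is a knave, and Iris is a knight.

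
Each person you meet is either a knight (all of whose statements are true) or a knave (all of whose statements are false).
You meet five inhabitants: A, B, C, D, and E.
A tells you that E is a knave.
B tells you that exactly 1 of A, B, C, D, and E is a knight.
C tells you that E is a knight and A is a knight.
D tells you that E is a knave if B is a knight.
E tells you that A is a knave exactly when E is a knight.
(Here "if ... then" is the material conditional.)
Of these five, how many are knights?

2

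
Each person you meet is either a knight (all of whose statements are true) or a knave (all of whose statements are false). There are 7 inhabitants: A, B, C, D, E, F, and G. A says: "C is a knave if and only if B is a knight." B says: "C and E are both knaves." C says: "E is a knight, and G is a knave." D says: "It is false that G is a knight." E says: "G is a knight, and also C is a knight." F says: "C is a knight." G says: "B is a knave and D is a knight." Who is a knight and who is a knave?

A is a knight, B is a knight, C is a knave, D is a knight, E is a knave, F is a knave, and G is a knave.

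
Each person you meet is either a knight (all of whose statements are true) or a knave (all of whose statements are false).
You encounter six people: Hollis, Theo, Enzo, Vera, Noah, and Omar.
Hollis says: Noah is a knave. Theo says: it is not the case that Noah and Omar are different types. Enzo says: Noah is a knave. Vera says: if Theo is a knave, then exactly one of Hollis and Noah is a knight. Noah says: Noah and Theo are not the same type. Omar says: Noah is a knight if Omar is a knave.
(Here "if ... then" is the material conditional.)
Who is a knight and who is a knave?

Hollis is a knight, Theo is a knave, Enzo is a knight, Vera is a knight, Noah is a knave, and Omar is a knight.

Hollis is a knight; "Noah is a knave" is true, as required.
As a knave, Theo's statement "it is not the case that Noah and Omar are different types" should be False; it is.
As a knight, Enzo's statement "Noah is a knave" should be true; it is.
Vera is a knight, and the claim "if Theo is a knave, then exactly one of Hollis and Noah is a knight" is indeed true.
As a knave, Noah's statement "Noah and Theo are not the same type" should be False; it is.
Omar (knight): "Noah is a knight if Omar is a knave" — true. ✓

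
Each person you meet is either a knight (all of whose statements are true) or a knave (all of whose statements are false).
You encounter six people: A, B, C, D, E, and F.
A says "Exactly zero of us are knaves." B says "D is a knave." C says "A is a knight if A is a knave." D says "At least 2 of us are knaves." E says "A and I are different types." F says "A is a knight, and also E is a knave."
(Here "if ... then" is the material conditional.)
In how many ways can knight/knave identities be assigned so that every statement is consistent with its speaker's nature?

2

Consistent assignments:
  A=knave, B=knave, C=knave, D=knight, E=knight, F=knave
  A=knave, B=knave, C=knave, D=knight, E=knave, F=knave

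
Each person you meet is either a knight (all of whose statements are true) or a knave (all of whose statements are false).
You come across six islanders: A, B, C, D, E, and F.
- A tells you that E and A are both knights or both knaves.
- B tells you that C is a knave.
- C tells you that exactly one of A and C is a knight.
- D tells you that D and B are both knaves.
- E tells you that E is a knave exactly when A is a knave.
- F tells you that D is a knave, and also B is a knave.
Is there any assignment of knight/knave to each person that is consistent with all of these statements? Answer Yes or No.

No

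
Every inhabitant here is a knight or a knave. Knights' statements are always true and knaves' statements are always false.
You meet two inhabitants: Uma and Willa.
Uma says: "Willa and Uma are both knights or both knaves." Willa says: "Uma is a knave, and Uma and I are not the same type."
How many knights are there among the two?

The unique consistent assignment is Uma=knave, Willa=knight.
That has 1 knight.

1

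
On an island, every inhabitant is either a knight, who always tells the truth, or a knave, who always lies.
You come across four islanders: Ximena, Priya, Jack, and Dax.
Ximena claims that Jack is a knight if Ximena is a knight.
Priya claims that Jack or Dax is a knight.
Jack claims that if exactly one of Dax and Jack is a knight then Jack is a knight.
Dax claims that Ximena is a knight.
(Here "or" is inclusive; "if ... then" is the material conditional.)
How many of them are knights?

4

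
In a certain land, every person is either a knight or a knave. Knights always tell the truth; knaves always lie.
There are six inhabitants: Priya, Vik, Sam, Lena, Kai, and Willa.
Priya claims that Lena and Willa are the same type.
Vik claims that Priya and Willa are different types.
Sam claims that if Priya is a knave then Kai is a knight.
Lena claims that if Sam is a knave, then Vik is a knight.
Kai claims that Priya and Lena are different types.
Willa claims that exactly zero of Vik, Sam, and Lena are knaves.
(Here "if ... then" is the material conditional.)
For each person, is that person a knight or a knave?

Priya is a knave, and the claim "Lena and Willa are the same type" is indeed False.
Since Vik is a knave, "Priya and Willa are different types" needs to be False, which holds.
Sam (knight): "if Priya is a knave then Kai is a knight" — True. ✓
Lena is a knight; "if Sam is a knave, then Vik is a knight" is True, as required.
Kai (knight): "Priya and Lena are different types" — True. ✓
As a knave, Willa's statement "exactly zero of Vik, Sam, and Lena are knaves" should be False; it is.

Priya is a knave, Vik is a knave, Sam is a knight, Lena is a knight, Kai is a knight, and Willa is a knave.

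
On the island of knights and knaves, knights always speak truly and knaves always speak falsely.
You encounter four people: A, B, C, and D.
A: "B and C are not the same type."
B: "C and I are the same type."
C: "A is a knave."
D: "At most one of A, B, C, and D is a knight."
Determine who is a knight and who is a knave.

A is a knave, and the claim "B and C are not the same type" is indeed False.
B is a knight, so "C and I are the same type" must be True — and it is.
C (knight): "A is a knave" — True. ✓
D (knave): "at most one of A, B, C, and D is a knight" — False. ✓

A is a knave, B is a knight, C is a knight, and D is a knave.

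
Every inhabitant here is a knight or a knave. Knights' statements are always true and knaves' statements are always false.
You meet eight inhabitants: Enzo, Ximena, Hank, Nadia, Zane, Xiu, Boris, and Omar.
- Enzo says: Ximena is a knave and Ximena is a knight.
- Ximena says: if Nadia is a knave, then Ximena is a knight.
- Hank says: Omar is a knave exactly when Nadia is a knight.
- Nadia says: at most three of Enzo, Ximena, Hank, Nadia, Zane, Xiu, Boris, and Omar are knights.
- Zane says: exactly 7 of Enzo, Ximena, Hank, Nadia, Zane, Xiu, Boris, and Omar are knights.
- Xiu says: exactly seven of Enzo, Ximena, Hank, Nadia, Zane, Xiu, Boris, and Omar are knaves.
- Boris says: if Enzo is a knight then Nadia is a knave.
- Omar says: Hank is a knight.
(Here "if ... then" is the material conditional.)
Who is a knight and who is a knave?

Knights: Ximena, Hank, Boris, and Omar. Knaves: Enzo, Nadia, Zane, and Xiu.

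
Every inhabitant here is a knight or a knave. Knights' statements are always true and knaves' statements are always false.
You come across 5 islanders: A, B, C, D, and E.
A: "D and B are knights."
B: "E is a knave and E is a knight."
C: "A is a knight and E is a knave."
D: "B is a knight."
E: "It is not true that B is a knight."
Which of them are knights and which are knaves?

A is a knave, B is a knave, C is a knave, D is a knave, and E is a knight.

Suppose A is a knight. Then A's statement "D and B are knights" would have to be true. Checking the 16 ways to assign the others, none is consistent with every speaker.
(For instance, with B=knave, C=knave, D=knave, E=knight, A's claim "D and B are knights" comes out false where it would need to be true.)
So A must be a knave, making "D and B are knights" false. Taking A=knave, B=knave, C=knave, D=knave, E=knight, each remaining statement checks out:
  B (knave): "E is a knave and E is a knight" — false. ✓
  C (knave): "A is a knight and E is a knave" — false. ✓
  D (knave): "B is a knight" — false. ✓
  E (knight): "it is not true that B is a knight" — true. ✓
This is the unique consistent assignment.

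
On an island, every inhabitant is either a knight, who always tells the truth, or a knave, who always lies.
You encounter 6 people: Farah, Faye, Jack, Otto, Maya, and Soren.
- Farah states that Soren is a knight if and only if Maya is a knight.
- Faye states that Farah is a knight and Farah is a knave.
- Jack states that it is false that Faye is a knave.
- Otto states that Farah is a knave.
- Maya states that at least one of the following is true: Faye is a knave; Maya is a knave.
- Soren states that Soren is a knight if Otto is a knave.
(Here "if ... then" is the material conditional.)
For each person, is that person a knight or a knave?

Knights: Farah, Maya, and Soren. Knaves: Faye, Jack, and Otto.

Since Farah is a knight, "Soren is a knight if and only if Maya is a knight" needs to be true, which holds.
Faye is a knave, so "Farah is a knight and Farah is a knave" must be False — and it is.
Jack is a knave; "it is false that Faye is a knave" is False, as required.
Otto is a knave; "Farah is a knave" is False, as required.
Maya (knight): "at least one of the following is true: Faye is a knave; Maya is a knave" — true. ✓
Soren is a knight, so "Soren is a knight if Otto is a knave" must be true — and it is.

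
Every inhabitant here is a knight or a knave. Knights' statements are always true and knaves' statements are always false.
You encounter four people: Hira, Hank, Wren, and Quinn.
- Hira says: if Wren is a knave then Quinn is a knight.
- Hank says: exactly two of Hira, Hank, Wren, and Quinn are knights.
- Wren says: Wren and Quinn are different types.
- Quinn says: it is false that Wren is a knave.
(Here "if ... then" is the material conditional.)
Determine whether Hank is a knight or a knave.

Hank is a knave.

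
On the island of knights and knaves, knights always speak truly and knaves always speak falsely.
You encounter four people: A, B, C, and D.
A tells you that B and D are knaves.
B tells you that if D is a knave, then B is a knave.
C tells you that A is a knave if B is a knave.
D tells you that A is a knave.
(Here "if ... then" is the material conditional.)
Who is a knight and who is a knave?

A is a knave; "B and D are knaves" is False, as required.
B is a knight, so "if D is a knave, then B is a knave" must be True — and it is.
As a knight, C's statement "A is a knave if B is a knave" should be True; it is.
Since D is a knight, "A is a knave" needs to be True, which holds.

Knights: B, C, and D. Knaves: A.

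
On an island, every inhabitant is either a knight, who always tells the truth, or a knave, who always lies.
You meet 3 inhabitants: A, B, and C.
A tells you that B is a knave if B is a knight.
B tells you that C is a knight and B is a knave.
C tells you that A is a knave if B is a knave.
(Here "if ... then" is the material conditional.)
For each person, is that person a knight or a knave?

Suppose A is a knave. Then A's statement "B is a knave if B is a knight" would have to be false. Checking the 4 ways to assign the others, none is consistent with every speaker.
(For instance, with B=knave, C=knave, A's claim "B is a knave if B is a knight" comes out true where it would need to be false.)
So A must be a knight, making "B is a knave if B is a knight" true. Taking A=knight, B=knave, C=knave, each remaining statement checks out:
  B (knave): "C is a knight and B is a knave" — false. ✓
  C (knave): "A is a knave if B is a knave" — false. ✓
This is the unique consistent assignment.

Knights: A. Knaves: B and C.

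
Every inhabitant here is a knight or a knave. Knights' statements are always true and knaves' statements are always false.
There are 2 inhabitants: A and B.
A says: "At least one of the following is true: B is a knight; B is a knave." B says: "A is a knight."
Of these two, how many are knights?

2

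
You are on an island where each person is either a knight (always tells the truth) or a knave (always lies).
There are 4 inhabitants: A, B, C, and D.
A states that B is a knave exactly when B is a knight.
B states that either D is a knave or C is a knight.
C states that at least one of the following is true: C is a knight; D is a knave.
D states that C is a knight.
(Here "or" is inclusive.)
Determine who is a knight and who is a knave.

A is a knave, B is a knight, C is a knight, and D is a knight.

As a knave, A's statement "B is a knave exactly when B is a knight" should be false; it is.
B is a knight, and the claim "either D is a knave or C is a knight" is indeed true.
C is a knight, so "at least one of the following is true: C is a knight; D is a knave" must be true — and it is.
Since D is a knight, "C is a knight" needs to be true, which holds.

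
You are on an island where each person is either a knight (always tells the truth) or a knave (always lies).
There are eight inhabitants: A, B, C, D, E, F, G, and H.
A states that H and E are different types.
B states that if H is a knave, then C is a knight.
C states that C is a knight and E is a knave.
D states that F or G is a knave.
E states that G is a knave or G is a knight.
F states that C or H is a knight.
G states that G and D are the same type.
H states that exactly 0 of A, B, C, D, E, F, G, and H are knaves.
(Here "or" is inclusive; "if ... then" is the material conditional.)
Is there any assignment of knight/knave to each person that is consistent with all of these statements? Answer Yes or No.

Yes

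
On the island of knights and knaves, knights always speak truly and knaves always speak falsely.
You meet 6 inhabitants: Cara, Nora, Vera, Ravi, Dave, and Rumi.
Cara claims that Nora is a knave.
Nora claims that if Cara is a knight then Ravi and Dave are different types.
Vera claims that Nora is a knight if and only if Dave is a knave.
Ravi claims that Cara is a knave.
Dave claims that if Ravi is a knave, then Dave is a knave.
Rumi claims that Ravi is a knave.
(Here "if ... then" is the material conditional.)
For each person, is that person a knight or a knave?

Knights: Nora, Ravi, and Dave. Knaves: Cara, Vera, and Rumi.

Cara is a knave, so "Nora is a knave" must be false — and it is.
Nora is a knight, and the claim "if Cara is a knight then Ravi and Dave are different types" is indeed True.
Vera is a knave, so "Nora is a knight if and only if Dave is a knave" must be false — and it is.
Ravi is a knight, and the claim "Cara is a knave" is indeed True.
Dave is a knight, and the claim "if Ravi is a knave, then Dave is a knave" is indeed True.
Rumi is a knave, so "Ravi is a knave" must be false — and it is.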